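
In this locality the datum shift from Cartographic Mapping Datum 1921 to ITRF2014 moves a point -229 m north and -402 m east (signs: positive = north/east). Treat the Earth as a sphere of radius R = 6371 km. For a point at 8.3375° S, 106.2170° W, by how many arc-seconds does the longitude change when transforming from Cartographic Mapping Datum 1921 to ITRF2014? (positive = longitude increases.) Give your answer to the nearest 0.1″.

At latitude -8.3375°, cos φ = 0.989431.
One radian of longitude at latitude φ spans R cos φ, so Δλ = ΔE / (R cos φ) = -402.0 / (6371000 × 0.989431) = -6.3772e-05 rad = -13.154″.

Δλ = -13.2″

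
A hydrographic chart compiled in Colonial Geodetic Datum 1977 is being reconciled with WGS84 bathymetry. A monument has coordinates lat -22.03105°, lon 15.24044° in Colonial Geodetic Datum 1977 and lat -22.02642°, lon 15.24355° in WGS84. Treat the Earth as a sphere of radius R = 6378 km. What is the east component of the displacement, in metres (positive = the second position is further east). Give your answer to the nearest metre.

Δφ = -22.02642° − -22.03105° = +0.00463°; Δλ = 15.24355° − 15.24044° = +0.00311°.
1° along a meridian = πR/180 = 111317 m.
ΔN = Δφ × 111317 = 515.4 m; ΔE = Δλ × 111317 × cos(-22.03105°) = +0.00311 × 111317 × 0.926981 = 320.9 m.

ΔE = 321 m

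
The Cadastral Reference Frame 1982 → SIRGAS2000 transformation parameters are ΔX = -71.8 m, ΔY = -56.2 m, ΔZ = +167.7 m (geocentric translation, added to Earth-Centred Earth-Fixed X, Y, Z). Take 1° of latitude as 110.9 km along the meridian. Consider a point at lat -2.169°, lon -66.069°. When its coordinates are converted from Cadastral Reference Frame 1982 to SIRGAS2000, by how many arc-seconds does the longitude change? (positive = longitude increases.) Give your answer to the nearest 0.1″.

Δλ = -2.9″

sin φ = -0.037847, cos φ = 0.999284, sin λ = -0.914035, cos λ = 0.405636.
East component: ΔE = −sin λ·ΔX + cos λ·ΔY = −(-0.914035)(-71.8) + (0.405636)(-56.2) = -88.42 m.
1° of latitude spans 110900 m; at latitude φ, 1° of longitude spans that × cos φ = 110820.5 m, so Δλ = -88.42 / 110820.5 × 3600 = -2.872″.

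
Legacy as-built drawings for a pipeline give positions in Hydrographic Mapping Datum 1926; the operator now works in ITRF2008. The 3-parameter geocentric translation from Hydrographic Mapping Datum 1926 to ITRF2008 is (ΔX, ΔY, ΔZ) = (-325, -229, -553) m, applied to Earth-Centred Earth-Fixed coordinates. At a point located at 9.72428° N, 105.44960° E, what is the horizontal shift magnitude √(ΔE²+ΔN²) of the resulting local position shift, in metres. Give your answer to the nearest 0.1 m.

642.6 m

At φ = 9.72428°, λ = 105.44960°: sin φ = 0.168907, cos φ = 0.985632, sin λ = 0.963865, cos λ = -0.266391.
ΔE = −sin λ·ΔX + cos λ·ΔY = −(0.963865)·(-325) + (-0.266391)·(-229) = 374.26 m.
ΔN = −sin φ cos λ·ΔX − sin φ sin λ·ΔY + cos φ·ΔZ = −(0.168907)(-0.266391)(-325) − (0.168907)(0.963865)(-229) + (0.985632)(-553) = -522.40 m.
Horizontal magnitude = √(ΔE² + ΔN²) = √(374.26² + (-522.40)²) = 642.63 m.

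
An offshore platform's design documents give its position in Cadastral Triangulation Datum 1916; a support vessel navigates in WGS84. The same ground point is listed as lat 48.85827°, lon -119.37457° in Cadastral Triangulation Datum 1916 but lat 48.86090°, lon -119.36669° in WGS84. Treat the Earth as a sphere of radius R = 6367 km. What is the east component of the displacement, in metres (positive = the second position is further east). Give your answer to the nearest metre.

ΔE = 576 m

Δφ = 48.86090° − 48.85827° = +0.00263°; Δλ = -119.36669° − -119.37457° = +0.00788°.
1° along a meridian = πR/180 = 111125 m.
ΔN = Δφ × 111125 = 292.3 m; ΔE = Δλ × 111125 × cos(48.85827°) = +0.00788 × 111125 × 0.657924 = 576.1 m.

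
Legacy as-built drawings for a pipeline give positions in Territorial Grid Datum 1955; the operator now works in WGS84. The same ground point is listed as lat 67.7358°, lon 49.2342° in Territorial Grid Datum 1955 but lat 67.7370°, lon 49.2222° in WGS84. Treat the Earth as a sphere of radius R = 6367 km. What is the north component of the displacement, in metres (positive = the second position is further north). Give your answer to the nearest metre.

Δφ = 67.7370° − 67.7358° = +0.0012°; Δλ = 49.2222° − 49.2342° = -0.0120°.
1° along a meridian = πR/180 = 111125 m.
ΔN = Δφ × 111125 = 133.4 m; ΔE = Δλ × 111125 × cos(67.7358°) = -0.0120 × 111125 × 0.378878 = -505.2 m.

ΔN = 133 m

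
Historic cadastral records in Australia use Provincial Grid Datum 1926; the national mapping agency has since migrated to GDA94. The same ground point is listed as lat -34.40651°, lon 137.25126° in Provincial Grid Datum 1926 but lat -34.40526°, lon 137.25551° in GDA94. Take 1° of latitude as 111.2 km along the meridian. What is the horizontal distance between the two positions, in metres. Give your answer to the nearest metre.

414 m

Δφ = -34.40526° − -34.40651° = +0.00125°; Δλ = 137.25551° − 137.25126° = +0.00425°.
ΔN = Δφ × 111200 = 139.0 m; ΔE = Δλ × 111200 × cos(-34.40651°) = +0.00425 × 111200 × 0.825049 = 389.9 m.
Distance = √(ΔE² + ΔN²) = √(389.9² + 139.0²) = 414.0 m.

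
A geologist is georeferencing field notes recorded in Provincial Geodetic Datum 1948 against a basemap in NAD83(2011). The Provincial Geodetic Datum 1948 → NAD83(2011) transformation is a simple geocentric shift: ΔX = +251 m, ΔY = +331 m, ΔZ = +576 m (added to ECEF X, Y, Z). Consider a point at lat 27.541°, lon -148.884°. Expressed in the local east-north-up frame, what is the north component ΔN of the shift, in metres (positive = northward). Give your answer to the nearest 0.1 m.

ΔN = 689.2 m

The local north axis is (−sin φ cos λ, −sin φ sin λ, cos φ), giving ΔN = 99.360 + 79.091 + 510.728 = 689.18 m.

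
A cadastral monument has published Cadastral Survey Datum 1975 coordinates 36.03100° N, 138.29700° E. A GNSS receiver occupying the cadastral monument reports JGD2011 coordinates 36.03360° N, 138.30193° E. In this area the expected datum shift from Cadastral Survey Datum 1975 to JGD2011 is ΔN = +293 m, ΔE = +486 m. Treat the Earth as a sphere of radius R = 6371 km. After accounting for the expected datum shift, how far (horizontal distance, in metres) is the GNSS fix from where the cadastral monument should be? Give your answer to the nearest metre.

Observed coordinate differences: Δφ = +0.00260°, Δλ = +0.00493°.
Converting to metres (1° lat = 111195 m, cos φ = 0.808699): observed ΔN = 289.1 m, observed ΔE = 443.3 m.
Subtracting the expected shift leaves a residual of 289.1 − (293) = -3.9 m north and 443.3 − (486) = -42.7 m east.
Residual distance = √((-3.9)² + (-42.7)²) = 42.9 m.

43 m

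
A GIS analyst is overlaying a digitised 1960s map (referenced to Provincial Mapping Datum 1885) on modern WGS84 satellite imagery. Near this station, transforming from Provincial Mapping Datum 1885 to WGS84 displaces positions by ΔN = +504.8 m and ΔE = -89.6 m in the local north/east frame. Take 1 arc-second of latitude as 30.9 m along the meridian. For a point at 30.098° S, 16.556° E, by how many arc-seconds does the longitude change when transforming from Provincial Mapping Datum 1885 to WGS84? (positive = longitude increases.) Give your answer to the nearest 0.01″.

At latitude -30.098°, cos φ = 0.865169.
1″ of longitude at this latitude = 30.90 × cos φ = 26.7337 m, so Δλ = -89.6 / 26.7337 = -3.352″.

Δλ = -3.35″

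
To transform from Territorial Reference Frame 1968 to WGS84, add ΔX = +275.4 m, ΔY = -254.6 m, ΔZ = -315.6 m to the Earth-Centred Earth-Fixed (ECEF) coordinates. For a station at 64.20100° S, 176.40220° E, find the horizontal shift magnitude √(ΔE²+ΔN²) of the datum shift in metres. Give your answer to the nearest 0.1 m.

At φ = -64.20100°, λ = 176.40220°: sin φ = -0.900326, cos φ = 0.435215, sin λ = 0.062752, cos λ = -0.998029.
ΔE = −sin λ·ΔX + cos λ·ΔY = −(0.062752)·(275.4) + (-0.998029)·(-254.6) = 236.82 m.
ΔN = −sin φ cos λ·ΔX − sin φ sin λ·ΔY + cos φ·ΔZ = −(-0.900326)(-0.998029)(275.4) − (-0.900326)(0.062752)(-254.6) + (0.435215)(-315.6) = -399.20 m.
Horizontal magnitude = √(ΔE² + ΔN²) = √(236.82² + (-399.20)²) = 464.16 m.

464.2 m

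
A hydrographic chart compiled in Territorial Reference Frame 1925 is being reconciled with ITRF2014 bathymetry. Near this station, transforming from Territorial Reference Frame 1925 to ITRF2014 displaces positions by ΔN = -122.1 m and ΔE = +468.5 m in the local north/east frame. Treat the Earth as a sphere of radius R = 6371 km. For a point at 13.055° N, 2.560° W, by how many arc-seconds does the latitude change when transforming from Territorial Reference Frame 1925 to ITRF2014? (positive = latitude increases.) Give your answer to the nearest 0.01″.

On a sphere of radius R, 1 rad of latitude = R, so Δφ = ΔN / R = -122.1 / 6371000 = -1.9165e-05 rad = -3.953″.

Δφ = -3.95″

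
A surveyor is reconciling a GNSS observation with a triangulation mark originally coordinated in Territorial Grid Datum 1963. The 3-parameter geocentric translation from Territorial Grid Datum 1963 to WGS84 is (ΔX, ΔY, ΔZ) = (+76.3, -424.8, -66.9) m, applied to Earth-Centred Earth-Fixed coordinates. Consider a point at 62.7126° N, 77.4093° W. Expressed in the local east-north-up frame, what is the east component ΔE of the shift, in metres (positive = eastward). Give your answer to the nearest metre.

At φ = 62.7126°, λ = -77.4093°: sin φ = 0.888718, cos φ = 0.458454, sin λ = -0.975952, cos λ = 0.217985.
ΔE = −sin λ·ΔX + cos λ·ΔY = −(-0.975952)·(76.3) + (0.217985)·(-424.8) = -18.13 m.

ΔE = -18 m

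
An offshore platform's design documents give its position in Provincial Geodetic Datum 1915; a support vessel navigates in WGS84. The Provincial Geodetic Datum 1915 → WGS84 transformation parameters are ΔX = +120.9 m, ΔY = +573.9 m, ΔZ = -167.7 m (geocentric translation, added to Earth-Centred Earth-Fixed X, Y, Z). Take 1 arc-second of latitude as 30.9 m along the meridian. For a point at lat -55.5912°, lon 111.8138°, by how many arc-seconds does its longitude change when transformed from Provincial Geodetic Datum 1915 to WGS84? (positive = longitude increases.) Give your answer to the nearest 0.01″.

sin φ = -0.825027, cos φ = 0.565094, sin λ = 0.928396, cos λ = -0.371591.
East component: ΔE = −sin λ·ΔX + cos λ·ΔY = −(0.928396)(120.9) + (-0.371591)(573.9) = -325.50 m.
1° of latitude spans 3600 × 30.90 = 111240 m; at latitude φ, 1° of longitude spans that × cos φ = 62861.0 m, so Δλ = -325.50 / 62861.0 × 3600 = -18.641″.

Δλ = -18.64″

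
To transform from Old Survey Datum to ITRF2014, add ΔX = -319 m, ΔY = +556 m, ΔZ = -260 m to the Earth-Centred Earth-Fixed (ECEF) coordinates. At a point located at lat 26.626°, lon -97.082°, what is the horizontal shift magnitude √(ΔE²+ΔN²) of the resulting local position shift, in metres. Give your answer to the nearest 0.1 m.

385.1 m

The local east axis at (φ, λ) is (−sin λ, cos λ, 0), so ΔE = −sin(-97.082°)·(-319) + cos(-97.082°)·556 = -385.12 m.
The local north axis is (−sin φ cos λ, −sin φ sin λ, cos φ), giving ΔN = -17.626 + 247.279 − 232.427 = -2.77 m.
Horizontal magnitude = √(ΔE² + ΔN²) = √((-385.12)² + (-2.77)²) = 385.13 m.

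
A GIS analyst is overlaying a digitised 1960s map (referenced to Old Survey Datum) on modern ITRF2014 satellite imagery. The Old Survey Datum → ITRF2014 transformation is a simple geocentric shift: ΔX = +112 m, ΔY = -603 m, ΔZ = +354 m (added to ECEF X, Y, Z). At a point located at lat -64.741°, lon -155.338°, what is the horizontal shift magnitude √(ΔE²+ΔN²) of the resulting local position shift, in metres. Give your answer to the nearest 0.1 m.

At φ = -64.741°, λ = -155.338°: sin φ = -0.904388, cos φ = 0.426711, sin λ = -0.417264, cos λ = -0.908785.
ΔE = −sin λ·ΔX + cos λ·ΔY = −(-0.417264)·(112) + (-0.908785)·(-603) = 594.73 m.
ΔN = −sin φ cos λ·ΔX − sin φ sin λ·ΔY + cos φ·ΔZ = −(-0.904388)(-0.908785)(112) − (-0.904388)(-0.417264)(-603) + (0.426711)(354) = 286.56 m.
Horizontal magnitude = √(ΔE² + ΔN²) = √(594.73² + 286.56²) = 660.17 m.

660.2 m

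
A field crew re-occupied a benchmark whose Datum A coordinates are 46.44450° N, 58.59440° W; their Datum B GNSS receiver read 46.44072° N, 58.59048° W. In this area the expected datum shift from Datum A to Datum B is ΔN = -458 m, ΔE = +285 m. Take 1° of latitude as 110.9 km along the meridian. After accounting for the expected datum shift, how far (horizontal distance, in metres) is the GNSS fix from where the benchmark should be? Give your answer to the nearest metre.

Observed coordinate differences: Δφ = -0.00378°, Δλ = +0.00392°.
Converting to metres (1° lat = 110900 m, cos φ = 0.689057): observed ΔN = -419.2 m, observed ΔE = 299.6 m.
Subtracting the expected shift leaves a residual of -419.2 − (-458) = 38.8 m north and 299.6 − (285) = 14.6 m east.
Residual distance = √(38.8² + 14.6²) = 41.4 m.

41 m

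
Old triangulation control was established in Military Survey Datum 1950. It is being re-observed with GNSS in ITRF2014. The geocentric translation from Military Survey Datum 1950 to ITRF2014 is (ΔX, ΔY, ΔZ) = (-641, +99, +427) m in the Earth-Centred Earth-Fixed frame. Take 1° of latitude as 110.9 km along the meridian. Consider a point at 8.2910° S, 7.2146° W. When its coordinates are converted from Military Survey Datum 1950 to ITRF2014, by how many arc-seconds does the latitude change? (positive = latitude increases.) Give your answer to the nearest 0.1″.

Δφ = 10.7″

sin φ = -0.144201, cos φ = 0.989548, sin λ = -0.125586, cos λ = 0.992083.
North component: ΔN = −sin φ cos λ·ΔX − sin φ sin λ·ΔY + cos φ·ΔZ = −(-0.144201)(0.992083)(-641) − (-0.144201)(-0.125586)(99) + (0.989548)(427) = 329.04 m.
1° of latitude spans 110900 m, so Δφ = 329.04 / 110900 × 3600 = 10.681″.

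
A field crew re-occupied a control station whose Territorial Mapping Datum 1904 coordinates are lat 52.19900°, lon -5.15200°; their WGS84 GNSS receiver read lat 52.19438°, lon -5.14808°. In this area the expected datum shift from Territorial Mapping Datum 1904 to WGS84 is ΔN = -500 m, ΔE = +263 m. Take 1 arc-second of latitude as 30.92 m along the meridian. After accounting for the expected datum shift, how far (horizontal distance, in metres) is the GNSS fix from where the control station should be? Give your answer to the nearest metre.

Observed coordinate differences: Δφ = -0.00462°, Δλ = +0.00392°.
Converting to metres (1° lat = 111312 m, cos φ = 0.612921): observed ΔN = -514.3 m, observed ΔE = 267.4 m.
Subtracting the expected shift leaves a residual of -514.3 − (-500) = -14.3 m north and 267.4 − (263) = 4.4 m east.
Residual distance = √((-14.3)² + 4.4²) = 14.9 m.

15 m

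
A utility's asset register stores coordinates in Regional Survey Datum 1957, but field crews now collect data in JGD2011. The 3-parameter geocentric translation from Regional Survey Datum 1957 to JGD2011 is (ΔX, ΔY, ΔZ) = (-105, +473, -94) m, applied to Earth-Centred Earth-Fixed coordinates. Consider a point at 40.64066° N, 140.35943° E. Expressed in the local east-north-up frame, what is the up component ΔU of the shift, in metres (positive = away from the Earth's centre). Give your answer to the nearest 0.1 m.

ΔU = 229.1 m

The local up (radial) axis is (cos φ cos λ, cos φ sin λ, sin φ), giving ΔU = 61.355 + 228.978 − 61.223 = 229.11 m.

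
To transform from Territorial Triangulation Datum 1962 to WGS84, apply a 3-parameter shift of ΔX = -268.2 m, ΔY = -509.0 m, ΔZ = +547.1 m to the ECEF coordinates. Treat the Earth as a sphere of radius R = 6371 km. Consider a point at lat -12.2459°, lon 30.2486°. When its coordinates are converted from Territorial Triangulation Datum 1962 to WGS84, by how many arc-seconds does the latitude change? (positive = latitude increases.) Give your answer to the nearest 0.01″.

Δφ = 13.96″

sin φ = -0.212108, cos φ = 0.977246, sin λ = 0.503753, cos λ = 0.863848.
North component: ΔN = −sin φ cos λ·ΔX − sin φ sin λ·ΔY + cos φ·ΔZ = −(-0.212108)(0.863848)(-268.2) − (-0.212108)(0.503753)(-509.0) + (0.977246)(547.1) = 431.12 m.
1° of latitude spans πR/180 = 111195 m, so Δφ = 431.12 / 111195 × 3600 = 13.958″.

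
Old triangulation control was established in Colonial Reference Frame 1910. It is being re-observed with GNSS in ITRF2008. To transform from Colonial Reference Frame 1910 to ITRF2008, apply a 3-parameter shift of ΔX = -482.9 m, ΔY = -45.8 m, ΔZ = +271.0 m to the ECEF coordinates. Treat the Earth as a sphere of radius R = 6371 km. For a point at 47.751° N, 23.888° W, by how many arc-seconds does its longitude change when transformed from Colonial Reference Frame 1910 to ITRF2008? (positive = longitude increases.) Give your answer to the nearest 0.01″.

sin φ = 0.740230, cos φ = 0.672354, sin λ = -0.404950, cos λ = 0.914339.
East component: ΔE = −sin λ·ΔX + cos λ·ΔY = −(-0.404950)(-482.9) + (0.914339)(-45.8) = -237.43 m.
1° of latitude spans πR/180 = 111195 m; at latitude φ, 1° of longitude spans that × cos φ = 74762.3 m, so Δλ = -237.43 / 74762.3 × 3600 = -11.433″.

Δλ = -11.43″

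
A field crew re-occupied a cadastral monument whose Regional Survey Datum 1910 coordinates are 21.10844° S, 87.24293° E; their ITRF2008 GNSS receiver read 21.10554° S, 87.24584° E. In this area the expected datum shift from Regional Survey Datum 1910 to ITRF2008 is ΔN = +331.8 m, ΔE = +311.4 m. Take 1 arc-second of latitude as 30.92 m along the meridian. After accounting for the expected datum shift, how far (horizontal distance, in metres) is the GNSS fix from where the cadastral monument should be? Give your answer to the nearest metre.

Observed coordinate differences: Δφ = +0.00290°, Δλ = +0.00291°.
Converting to metres (1° lat = 111312 m, cos φ = 0.932900): observed ΔN = 322.8 m, observed ΔE = 302.2 m.
Subtracting the expected shift leaves a residual of 322.8 − (331.8) = -9.0 m north and 302.2 − (311.4) = -9.2 m east.
Residual distance = √((-9.0)² + (-9.2)²) = 12.9 m.

13 m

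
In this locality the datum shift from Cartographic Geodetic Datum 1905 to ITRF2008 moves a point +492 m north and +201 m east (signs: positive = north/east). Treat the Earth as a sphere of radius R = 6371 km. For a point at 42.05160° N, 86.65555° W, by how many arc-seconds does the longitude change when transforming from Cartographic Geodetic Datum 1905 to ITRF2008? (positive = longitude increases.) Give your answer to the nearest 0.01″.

Δλ = 8.76″

At latitude 42.05160°, cos φ = 0.742542.
One radian of longitude at latitude φ spans R cos φ, so Δλ = ΔE / (R cos φ) = 201.0 / (6371000 × 0.742542) = 4.2488e-05 rad = 8.764″.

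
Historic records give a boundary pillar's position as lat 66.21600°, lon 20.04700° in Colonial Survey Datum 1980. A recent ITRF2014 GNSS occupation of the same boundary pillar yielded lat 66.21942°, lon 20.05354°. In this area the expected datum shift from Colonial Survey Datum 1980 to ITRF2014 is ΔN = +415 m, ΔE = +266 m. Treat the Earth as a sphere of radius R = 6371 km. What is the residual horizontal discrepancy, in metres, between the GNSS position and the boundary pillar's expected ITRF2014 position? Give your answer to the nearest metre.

Observed coordinate differences: Δφ = +0.00342°, Δλ = +0.00654°.
Converting to metres (1° lat = 111195 m, cos φ = 0.403290): observed ΔN = 380.3 m, observed ΔE = 293.3 m.
Subtracting the expected shift leaves a residual of 380.3 − (415) = -34.7 m north and 293.3 − (266) = 27.3 m east.
Residual distance = √((-34.7)² + 27.3²) = 44.1 m.

44 m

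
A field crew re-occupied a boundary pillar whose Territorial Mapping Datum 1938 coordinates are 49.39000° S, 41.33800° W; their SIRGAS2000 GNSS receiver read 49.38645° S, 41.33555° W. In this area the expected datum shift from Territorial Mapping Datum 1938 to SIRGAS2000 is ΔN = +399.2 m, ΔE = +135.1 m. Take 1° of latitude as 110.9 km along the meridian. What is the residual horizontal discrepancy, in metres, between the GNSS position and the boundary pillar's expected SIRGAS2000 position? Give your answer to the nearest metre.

42 m

Observed coordinate differences: Δφ = +0.00355°, Δλ = +0.00245°.
Converting to metres (1° lat = 110900 m, cos φ = 0.650907): observed ΔN = 393.7 m, observed ΔE = 176.9 m.
Subtracting the expected shift leaves a residual of 393.7 − (399.2) = -5.5 m north and 176.9 − (135.1) = 41.8 m east.
Residual distance = √((-5.5)² + 41.8²) = 42.1 m.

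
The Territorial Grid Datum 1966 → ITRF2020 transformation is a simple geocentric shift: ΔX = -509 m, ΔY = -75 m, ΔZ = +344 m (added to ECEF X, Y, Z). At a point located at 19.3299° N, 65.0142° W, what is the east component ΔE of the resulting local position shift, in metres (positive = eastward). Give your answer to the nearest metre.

ΔE = -493 m

At φ = 19.3299°, λ = -65.0142°: sin φ = 0.331007, cos φ = 0.943628, sin λ = -0.906412, cos λ = 0.422394.
ΔE = −sin λ·ΔX + cos λ·ΔY = −(-0.906412)·(-509) + (0.422394)·(-75) = -493.04 m.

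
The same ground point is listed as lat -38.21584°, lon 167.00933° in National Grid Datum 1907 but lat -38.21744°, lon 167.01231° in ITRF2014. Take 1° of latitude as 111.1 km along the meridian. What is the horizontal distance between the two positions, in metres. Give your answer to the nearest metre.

Δφ = -38.21744° − -38.21584° = -0.00160°; Δλ = 167.01231° − 167.00933° = +0.00298°.
ΔN = Δφ × 111100 = -177.8 m; ΔE = Δλ × 111100 × cos(-38.21584°) = +0.00298 × 111100 × 0.785686 = 260.1 m.
Distance = √(ΔE² + ΔN²) = √(260.1² + (-177.8)²) = 315.1 m.

315 m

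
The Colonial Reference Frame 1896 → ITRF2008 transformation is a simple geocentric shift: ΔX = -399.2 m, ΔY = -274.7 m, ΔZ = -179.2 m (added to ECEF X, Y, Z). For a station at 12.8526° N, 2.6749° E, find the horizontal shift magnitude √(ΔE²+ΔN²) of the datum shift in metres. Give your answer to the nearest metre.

The local east axis at (φ, λ) is (−sin λ, cos λ, 0), so ΔE = −sin(2.6749°)·(-399.2) + cos(2.6749°)·(-274.7) = -255.77 m.
The local north axis is (−sin φ cos λ, −sin φ sin λ, cos φ), giving ΔN = 88.703 + 2.852 − 174.710 = -83.16 m.
Horizontal magnitude = √(ΔE² + ΔN²) = √((-255.77)² + (-83.16)²) = 268.95 m.

269 m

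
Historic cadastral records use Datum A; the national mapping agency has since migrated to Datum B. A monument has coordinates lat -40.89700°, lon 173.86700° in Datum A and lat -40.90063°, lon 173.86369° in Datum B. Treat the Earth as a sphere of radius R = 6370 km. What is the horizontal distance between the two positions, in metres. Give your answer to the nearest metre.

Δφ = -40.90063° − -40.89700° = -0.00363°; Δλ = 173.86369° − 173.86700° = -0.00331°.
1° along a meridian = πR/180 = 111177 m.
ΔN = Δφ × 111177 = -403.6 m; ΔE = Δλ × 111177 × cos(-40.89700°) = -0.00331 × 111177 × 0.755888 = -278.2 m.
Distance = √(ΔE² + ΔN²) = √((-278.2)² + (-403.6)²) = 490.2 m.

490 m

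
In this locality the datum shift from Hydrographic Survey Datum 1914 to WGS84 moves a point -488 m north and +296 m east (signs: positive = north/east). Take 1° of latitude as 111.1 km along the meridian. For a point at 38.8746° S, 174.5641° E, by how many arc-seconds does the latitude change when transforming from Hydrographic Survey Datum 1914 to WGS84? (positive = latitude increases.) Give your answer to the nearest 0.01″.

1° of latitude = 111.1 km, so Δφ = -488.0 / 111100 = -0.0043924° = -15.813″.

Δφ = -15.81″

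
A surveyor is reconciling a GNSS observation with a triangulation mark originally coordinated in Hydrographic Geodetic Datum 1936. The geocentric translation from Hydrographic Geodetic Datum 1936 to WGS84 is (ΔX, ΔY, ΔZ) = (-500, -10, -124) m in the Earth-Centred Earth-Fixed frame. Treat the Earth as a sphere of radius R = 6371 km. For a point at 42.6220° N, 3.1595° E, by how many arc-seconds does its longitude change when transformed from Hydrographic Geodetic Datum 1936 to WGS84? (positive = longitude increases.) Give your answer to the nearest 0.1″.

sin φ = 0.677159, cos φ = 0.735837, sin λ = 0.055116, cos λ = 0.998480.
East component: ΔE = −sin λ·ΔX + cos λ·ΔY = −(0.055116)(-500) + (0.998480)(-10) = 17.57 m.
1° of latitude spans πR/180 = 111195 m; at latitude φ, 1° of longitude spans that × cos φ = 81821.4 m, so Δλ = 17.57 / 81821.4 × 3600 = 0.773″.

Δλ = 0.8″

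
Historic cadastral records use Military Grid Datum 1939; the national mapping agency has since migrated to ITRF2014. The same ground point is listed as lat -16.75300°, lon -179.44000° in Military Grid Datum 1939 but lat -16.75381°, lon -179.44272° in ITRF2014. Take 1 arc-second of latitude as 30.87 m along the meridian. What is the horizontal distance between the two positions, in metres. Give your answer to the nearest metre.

303 m

Δφ = -16.75381° − -16.75300° = -0.00081°; Δλ = -179.44272° − -179.44000° = -0.00272°.
1° of latitude = 3600 × 30.87 = 111132 m.
ΔN = Δφ × 111132 = -90.0 m; ΔE = Δλ × 111132 × cos(-16.75300°) = -0.00272 × 111132 × 0.957556 = -289.4 m.
Distance = √(ΔE² + ΔN²) = √((-289.4)² + (-90.0)²) = 303.1 m.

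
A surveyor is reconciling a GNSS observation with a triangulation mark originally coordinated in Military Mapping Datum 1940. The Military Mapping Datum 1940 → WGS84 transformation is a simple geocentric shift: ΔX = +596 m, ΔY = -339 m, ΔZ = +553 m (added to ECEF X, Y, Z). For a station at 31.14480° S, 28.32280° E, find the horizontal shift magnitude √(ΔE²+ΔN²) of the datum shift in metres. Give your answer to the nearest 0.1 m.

At φ = -31.14480°, λ = 28.32280°: sin φ = -0.517203, cos φ = 0.855863, sin λ = 0.474439, cos λ = 0.880289.
ΔE = −sin λ·ΔX + cos λ·ΔY = −(0.474439)·(596) + (0.880289)·(-339) = -581.18 m.
ΔN = −sin φ cos λ·ΔX − sin φ sin λ·ΔY + cos φ·ΔZ = −(-0.517203)(0.880289)(596) − (-0.517203)(0.474439)(-339) + (0.855863)(553) = 661.46 m.
Horizontal magnitude = √(ΔE² + ΔN²) = √((-581.18)² + 661.46²) = 880.51 m.

880.5 m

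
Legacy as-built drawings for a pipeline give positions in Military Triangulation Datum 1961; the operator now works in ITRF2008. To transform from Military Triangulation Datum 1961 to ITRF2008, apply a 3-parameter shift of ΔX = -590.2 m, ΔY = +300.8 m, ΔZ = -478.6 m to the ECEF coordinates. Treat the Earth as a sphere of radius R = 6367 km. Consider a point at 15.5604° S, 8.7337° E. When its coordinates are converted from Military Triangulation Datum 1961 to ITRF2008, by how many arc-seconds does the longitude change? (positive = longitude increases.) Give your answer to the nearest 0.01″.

sin φ = -0.268254, cos φ = 0.963348, sin λ = 0.151842, cos λ = 0.988405.
East component: ΔE = −sin λ·ΔX + cos λ·ΔY = −(0.151842)(-590.2) + (0.988405)(300.8) = 386.93 m.
1° of latitude spans πR/180 = 111125 m; at latitude φ, 1° of longitude spans that × cos φ = 107052.2 m, so Δλ = 386.93 / 107052.2 × 3600 = 13.012″.

Δλ = 13.01″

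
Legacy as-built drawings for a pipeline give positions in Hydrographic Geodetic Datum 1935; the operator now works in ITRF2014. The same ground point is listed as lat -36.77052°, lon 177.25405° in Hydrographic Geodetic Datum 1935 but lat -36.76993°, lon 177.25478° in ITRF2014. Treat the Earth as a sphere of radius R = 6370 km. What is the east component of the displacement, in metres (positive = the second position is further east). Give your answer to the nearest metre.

Δφ = -36.76993° − -36.77052° = +0.00059°; Δλ = 177.25478° − 177.25405° = +0.00073°.
1° along a meridian = πR/180 = 111177 m.
ΔN = Δφ × 111177 = 65.6 m; ΔE = Δλ × 111177 × cos(-36.77052°) = +0.00073 × 111177 × 0.801039 = 65.0 m.

ΔE = 65 m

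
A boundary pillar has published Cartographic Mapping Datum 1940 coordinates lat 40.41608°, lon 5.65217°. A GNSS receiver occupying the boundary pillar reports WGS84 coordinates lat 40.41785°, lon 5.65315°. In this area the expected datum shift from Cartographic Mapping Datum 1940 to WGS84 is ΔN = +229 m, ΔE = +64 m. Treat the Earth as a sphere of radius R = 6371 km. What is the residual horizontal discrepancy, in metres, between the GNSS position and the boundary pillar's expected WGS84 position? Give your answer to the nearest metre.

37 m

Observed coordinate differences: Δφ = +0.00177°, Δλ = +0.00098°.
Converting to metres (1° lat = 111195 m, cos φ = 0.761356): observed ΔN = 196.8 m, observed ΔE = 83.0 m.
Subtracting the expected shift leaves a residual of 196.8 − (229) = -32.2 m north and 83.0 − (64) = 19.0 m east.
Residual distance = √((-32.2)² + 19.0²) = 37.4 m.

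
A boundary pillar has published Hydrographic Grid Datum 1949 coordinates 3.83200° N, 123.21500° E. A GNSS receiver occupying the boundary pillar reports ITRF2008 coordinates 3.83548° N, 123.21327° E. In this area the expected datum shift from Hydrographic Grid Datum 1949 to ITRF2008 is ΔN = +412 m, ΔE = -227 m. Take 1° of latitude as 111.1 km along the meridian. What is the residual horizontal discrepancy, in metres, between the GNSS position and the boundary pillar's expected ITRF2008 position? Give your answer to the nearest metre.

43 m

Observed coordinate differences: Δφ = +0.00348°, Δλ = -0.00173°.
Converting to metres (1° lat = 111100 m, cos φ = 0.997764): observed ΔN = 386.6 m, observed ΔE = -191.8 m.
Subtracting the expected shift leaves a residual of 386.6 − (412) = -25.4 m north and -191.8 − (-227) = 35.2 m east.
Residual distance = √((-25.4)² + 35.2²) = 43.4 m.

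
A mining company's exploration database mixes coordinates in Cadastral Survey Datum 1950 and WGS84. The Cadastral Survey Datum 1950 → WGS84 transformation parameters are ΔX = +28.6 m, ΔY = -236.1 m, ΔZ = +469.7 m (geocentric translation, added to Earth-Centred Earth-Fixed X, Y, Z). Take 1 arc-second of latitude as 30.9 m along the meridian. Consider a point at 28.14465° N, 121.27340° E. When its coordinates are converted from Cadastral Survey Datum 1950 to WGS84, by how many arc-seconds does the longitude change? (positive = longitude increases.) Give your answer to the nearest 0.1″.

Δλ = 3.6″

sin φ = 0.471699, cos φ = 0.881760, sin λ = 0.854700, cos λ = -0.519122.
East component: ΔE = −sin λ·ΔX + cos λ·ΔY = −(0.854700)(28.6) + (-0.519122)(-236.1) = 98.12 m.
1° of latitude spans 3600 × 30.90 = 111240 m; at latitude φ, 1° of longitude spans that × cos φ = 98086.9 m, so Δλ = 98.12 / 98086.9 × 3600 = 3.601″.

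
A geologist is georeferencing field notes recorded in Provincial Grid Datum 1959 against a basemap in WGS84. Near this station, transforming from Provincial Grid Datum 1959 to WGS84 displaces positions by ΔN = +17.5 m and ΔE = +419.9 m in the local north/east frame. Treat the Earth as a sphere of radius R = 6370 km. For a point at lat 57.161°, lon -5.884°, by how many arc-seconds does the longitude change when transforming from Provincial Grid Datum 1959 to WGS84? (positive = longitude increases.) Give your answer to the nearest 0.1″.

Δλ = 25.1″

At latitude 57.161°, cos φ = 0.542280.
One radian of longitude at latitude φ spans R cos φ, so Δλ = ΔE / (R cos φ) = 419.9 / (6370000 × 0.542280) = 1.2156e-04 rad = 25.073″.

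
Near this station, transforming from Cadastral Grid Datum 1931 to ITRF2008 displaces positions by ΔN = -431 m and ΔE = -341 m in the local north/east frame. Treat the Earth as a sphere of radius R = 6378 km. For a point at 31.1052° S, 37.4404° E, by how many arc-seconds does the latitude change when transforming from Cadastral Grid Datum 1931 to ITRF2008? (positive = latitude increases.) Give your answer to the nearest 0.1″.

On a sphere of radius R, 1 rad of latitude = R, so Δφ = ΔN / R = -431.0 / 6378000 = -6.7576e-05 rad = -13.939″.

Δφ = -13.9″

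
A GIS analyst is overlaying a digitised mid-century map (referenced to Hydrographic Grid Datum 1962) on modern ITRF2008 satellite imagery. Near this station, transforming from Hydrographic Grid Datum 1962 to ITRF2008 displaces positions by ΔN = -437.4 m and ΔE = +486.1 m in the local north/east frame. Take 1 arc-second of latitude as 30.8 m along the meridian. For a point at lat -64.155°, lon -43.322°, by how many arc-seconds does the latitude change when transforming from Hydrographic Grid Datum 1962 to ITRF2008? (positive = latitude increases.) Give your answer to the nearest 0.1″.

Δφ = -14.2″

1″ of latitude = 30.80 m, so Δφ = -437.4 / 30.80 = -14.201″.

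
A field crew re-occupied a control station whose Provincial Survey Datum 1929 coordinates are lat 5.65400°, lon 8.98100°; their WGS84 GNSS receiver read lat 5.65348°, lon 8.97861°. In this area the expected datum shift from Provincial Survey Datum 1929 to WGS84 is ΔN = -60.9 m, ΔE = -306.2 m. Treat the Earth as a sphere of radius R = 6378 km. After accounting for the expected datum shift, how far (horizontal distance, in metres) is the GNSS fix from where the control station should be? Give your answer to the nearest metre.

Observed coordinate differences: Δφ = -0.00052°, Δλ = -0.00239°.
Converting to metres (1° lat = 111317 m, cos φ = 0.995135): observed ΔN = -57.9 m, observed ΔE = -264.8 m.
Subtracting the expected shift leaves a residual of -57.9 − (-60.9) = 3.0 m north and -264.8 − (-306.2) = 41.4 m east.
Residual distance = √(3.0² + 41.4²) = 41.6 m.

42 m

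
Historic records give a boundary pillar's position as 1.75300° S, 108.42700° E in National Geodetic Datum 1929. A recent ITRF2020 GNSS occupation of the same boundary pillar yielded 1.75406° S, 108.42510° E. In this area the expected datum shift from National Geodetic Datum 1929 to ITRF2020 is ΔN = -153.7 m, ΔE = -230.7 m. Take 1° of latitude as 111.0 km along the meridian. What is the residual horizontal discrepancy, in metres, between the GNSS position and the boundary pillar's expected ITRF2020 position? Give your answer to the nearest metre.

41 m

Observed coordinate differences: Δφ = -0.00106°, Δλ = -0.00190°.
Converting to metres (1° lat = 111000 m, cos φ = 0.999532): observed ΔN = -117.7 m, observed ΔE = -210.8 m.
Subtracting the expected shift leaves a residual of -117.7 − (-153.7) = 36.0 m north and -210.8 − (-230.7) = 19.9 m east.
Residual distance = √(36.0² + 19.9²) = 41.2 m.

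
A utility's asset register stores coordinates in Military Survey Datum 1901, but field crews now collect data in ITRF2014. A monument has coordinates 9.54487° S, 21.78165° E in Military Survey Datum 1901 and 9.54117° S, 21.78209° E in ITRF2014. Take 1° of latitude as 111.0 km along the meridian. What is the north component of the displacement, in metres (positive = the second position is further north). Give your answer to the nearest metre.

ΔN = 411 m

Δφ = -9.54117° − -9.54487° = +0.00370°; Δλ = 21.78209° − 21.78165° = +0.00044°.
ΔN = Δφ × 111000 = 410.7 m; ΔE = Δλ × 111000 × cos(-9.54487°) = +0.00044 × 111000 × 0.986156 = 48.2 m.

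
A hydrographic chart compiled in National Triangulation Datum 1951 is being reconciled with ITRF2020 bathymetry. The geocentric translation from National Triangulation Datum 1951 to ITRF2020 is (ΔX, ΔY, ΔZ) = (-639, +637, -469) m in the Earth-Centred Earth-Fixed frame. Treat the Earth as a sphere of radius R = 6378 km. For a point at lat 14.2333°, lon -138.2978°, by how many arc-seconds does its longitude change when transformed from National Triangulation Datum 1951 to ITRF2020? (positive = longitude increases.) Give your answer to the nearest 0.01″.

Δλ = -30.05″

sin φ = 0.245871, cos φ = 0.969303, sin λ = -0.665259, cos λ = -0.746613.
East component: ΔE = −sin λ·ΔX + cos λ·ΔY = −(-0.665259)(-639) + (-0.746613)(637) = -900.69 m.
1° of latitude spans πR/180 = 111317 m; at latitude φ, 1° of longitude spans that × cos φ = 107900.0 m, so Δλ = -900.69 / 107900.0 × 3600 = -30.051″.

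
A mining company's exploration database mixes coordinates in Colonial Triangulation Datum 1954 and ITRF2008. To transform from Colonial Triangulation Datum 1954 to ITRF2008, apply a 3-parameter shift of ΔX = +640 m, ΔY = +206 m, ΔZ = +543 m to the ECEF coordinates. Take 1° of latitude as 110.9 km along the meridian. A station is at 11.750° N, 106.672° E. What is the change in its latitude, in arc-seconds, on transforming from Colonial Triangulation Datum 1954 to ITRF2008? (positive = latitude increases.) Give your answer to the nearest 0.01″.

Δφ = 17.17″

sin φ = 0.203642, cos φ = 0.979045, sin λ = 0.957963, cos λ = -0.286892.
North component: ΔN = −sin φ cos λ·ΔX − sin φ sin λ·ΔY + cos φ·ΔZ = −(0.203642)(-0.286892)(640) − (0.203642)(0.957963)(206) + (0.979045)(543) = 528.83 m.
1° of latitude spans 110900 m, so Δφ = 528.83 / 110900 × 3600 = 17.167″.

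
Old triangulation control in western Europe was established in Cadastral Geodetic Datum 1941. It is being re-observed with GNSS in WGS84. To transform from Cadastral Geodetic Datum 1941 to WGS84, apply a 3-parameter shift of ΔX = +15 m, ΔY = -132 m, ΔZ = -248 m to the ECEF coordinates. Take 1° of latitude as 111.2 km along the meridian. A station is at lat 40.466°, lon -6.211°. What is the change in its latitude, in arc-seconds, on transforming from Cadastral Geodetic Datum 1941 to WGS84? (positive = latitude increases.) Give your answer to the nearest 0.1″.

sin φ = 0.648997, cos φ = 0.760791, sin λ = -0.108190, cos λ = 0.994130.
North component: ΔN = −sin φ cos λ·ΔX − sin φ sin λ·ΔY + cos φ·ΔZ = −(0.648997)(0.994130)(15) − (0.648997)(-0.108190)(-132) + (0.760791)(-248) = -207.62 m.
1° of latitude spans 111200 m, so Δφ = -207.62 / 111200 × 3600 = -6.722″.

Δφ = -6.7″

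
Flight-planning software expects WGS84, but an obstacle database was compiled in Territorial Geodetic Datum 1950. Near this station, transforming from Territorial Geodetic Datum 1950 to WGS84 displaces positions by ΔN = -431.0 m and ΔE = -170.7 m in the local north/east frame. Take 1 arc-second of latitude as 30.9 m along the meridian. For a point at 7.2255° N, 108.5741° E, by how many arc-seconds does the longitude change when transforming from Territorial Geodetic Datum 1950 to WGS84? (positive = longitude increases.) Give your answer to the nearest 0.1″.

At latitude 7.2255°, cos φ = 0.992059.
1″ of longitude at this latitude = 30.90 × cos φ = 30.6546 m, so Δλ = -170.7 / 30.6546 = -5.568″.

Δλ = -5.6″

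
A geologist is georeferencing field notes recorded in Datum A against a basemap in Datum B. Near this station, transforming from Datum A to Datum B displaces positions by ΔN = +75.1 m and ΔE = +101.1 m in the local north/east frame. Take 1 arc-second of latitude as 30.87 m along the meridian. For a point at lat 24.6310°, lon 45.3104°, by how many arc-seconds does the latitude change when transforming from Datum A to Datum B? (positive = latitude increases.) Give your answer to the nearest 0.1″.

Δφ = 2.4″

1″ of latitude = 30.87 m, so Δφ = 75.1 / 30.87 = 2.433″.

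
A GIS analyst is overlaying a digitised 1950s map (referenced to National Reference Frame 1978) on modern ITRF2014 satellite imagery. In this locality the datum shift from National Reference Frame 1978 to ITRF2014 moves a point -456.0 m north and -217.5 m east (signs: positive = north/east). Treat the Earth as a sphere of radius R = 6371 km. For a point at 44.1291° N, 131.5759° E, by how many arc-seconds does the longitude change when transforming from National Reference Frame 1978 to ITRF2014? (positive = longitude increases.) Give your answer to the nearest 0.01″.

Δλ = -9.81″

At latitude 44.1291°, cos φ = 0.717773.
One radian of longitude at latitude φ spans R cos φ, so Δλ = ΔE / (R cos φ) = -217.5 / (6371000 × 0.717773) = -4.7563e-05 rad = -9.810″.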